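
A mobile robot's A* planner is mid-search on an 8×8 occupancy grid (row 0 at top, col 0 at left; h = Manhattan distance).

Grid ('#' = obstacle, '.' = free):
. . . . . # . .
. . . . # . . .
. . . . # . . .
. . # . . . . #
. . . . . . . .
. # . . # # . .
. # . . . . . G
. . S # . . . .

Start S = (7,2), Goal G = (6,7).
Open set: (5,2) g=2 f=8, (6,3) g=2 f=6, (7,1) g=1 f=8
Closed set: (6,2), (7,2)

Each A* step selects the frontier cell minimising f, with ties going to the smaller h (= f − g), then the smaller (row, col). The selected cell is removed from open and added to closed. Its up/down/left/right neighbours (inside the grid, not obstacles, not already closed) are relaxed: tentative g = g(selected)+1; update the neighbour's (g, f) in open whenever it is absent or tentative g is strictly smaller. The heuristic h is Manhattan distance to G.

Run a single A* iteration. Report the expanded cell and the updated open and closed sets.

step 1: expand (6,3) (f=6, h=4) → closed; open now [(5,2) g=2 f=8, (5,3) g=3 f=8, (6,4) g=3 f=6, (7,1) g=1 f=8]

expanded=(6,3); open=[(5,2) g=2 f=8, (5,3) g=3 f=8, (6,4) g=3 f=6, (7,1) g=1 f=8]; closed=[(6,2), (6,3), (7,2)]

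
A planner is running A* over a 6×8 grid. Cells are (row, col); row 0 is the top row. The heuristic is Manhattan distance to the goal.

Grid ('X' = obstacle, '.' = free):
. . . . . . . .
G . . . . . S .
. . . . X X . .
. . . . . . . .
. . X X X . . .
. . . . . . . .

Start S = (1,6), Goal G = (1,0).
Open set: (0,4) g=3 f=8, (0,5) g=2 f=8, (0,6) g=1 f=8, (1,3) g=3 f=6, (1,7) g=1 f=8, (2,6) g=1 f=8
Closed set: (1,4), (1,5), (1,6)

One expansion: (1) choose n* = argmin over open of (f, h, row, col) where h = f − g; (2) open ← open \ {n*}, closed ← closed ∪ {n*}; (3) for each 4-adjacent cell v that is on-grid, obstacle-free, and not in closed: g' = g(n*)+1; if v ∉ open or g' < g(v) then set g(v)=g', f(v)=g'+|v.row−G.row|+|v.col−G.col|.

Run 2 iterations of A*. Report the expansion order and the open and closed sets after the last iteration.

step 1: expand (1,3) (f=6, h=3) → closed; open now [(0,3) g=4 f=8, (0,4) g=3 f=8, (0,5) g=2 f=8, (0,6) g=1 f=8, (1,2) g=4 f=6, (1,7) g=1 f=8, (2,3) g=4 f=8, (2,6) g=1 f=8]
step 2: expand (1,2) (f=6, h=2) → closed; open now [(0,2) g=5 f=8, (0,3) g=4 f=8, (0,4) g=3 f=8, (0,5) g=2 f=8, (0,6) g=1 f=8, (1,1) g=5 f=6, (1,7) g=1 f=8, (2,2) g=5 f=8, (2,3) g=4 f=8, (2,6) g=1 f=8]

order=[(1,3) → (1,2)]; open=[(0,2) g=5 f=8, (0,3) g=4 f=8, (0,4) g=3 f=8, (0,5) g=2 f=8, (0,6) g=1 f=8, (1,1) g=5 f=6, (1,7) g=1 f=8, (2,2) g=5 f=8, (2,3) g=4 f=8, (2,6) g=1 f=8]; closed=[(1,2), (1,3), (1,4), (1,5), (1,6)]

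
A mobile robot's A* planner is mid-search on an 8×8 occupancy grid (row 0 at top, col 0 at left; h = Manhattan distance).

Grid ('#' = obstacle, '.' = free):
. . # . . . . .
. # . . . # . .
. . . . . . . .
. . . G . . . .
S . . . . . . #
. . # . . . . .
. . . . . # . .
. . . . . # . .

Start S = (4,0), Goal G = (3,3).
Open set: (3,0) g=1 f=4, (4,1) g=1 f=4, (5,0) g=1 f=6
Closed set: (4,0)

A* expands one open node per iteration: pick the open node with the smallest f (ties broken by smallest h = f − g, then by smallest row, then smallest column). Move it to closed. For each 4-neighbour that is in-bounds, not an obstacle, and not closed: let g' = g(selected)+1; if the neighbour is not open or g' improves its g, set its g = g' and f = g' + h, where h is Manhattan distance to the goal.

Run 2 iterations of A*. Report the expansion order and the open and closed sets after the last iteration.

step 1: expand (3,0) (f=4, h=3) → closed; open now [(2,0) g=2 f=6, (3,1) g=2 f=4, (4,1) g=1 f=4, (5,0) g=1 f=6]
step 2: expand (3,1) (f=4, h=2) → closed; open now [(2,0) g=2 f=6, (2,1) g=3 f=6, (3,2) g=3 f=4, (4,1) g=1 f=4, (5,0) g=1 f=6]

order=[(3,0) → (3,1)]; open=[(2,0) g=2 f=6, (2,1) g=3 f=6, (3,2) g=3 f=4, (4,1) g=1 f=4, (5,0) g=1 f=6]; closed=[(3,0), (3,1), (4,0)]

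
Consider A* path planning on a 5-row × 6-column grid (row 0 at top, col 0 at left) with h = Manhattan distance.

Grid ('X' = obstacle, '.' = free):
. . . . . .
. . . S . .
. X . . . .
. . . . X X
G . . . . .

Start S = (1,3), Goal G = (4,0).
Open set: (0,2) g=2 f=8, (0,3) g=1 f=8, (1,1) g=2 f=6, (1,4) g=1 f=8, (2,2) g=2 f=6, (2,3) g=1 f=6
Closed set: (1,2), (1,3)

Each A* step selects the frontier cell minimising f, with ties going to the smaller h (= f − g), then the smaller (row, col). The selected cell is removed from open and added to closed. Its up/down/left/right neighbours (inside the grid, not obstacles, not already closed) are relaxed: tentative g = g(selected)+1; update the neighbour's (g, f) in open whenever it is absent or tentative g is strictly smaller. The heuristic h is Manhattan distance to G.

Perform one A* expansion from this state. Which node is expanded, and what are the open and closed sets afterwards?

expanded=(1,1); open=[(0,1) g=3 f=8, (0,2) g=2 f=8, (0,3) g=1 f=8, (1,0) g=3 f=6, (1,4) g=1 f=8, (2,2) g=2 f=6, (2,3) g=1 f=6]; closed=[(1,1), (1,2), (1,3)]

step 1: expand (1,1) (f=6, h=4) → closed; open now [(0,1) g=3 f=8, (0,2) g=2 f=8, (0,3) g=1 f=8, (1,0) g=3 f=6, (1,4) g=1 f=8, (2,2) g=2 f=6, (2,3) g=1 f=6]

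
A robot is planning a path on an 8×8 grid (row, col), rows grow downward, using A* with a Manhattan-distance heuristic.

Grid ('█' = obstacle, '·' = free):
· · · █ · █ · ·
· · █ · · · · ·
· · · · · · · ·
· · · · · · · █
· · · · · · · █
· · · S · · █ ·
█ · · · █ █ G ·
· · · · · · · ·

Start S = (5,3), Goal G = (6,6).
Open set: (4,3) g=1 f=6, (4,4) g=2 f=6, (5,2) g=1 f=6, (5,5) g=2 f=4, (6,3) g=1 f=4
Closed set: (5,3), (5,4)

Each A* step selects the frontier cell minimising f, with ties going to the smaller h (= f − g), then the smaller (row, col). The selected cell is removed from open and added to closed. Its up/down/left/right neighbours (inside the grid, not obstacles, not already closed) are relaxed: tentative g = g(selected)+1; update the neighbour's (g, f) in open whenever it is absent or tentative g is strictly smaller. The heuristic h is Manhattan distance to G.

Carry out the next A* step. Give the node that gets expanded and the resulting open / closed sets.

step 1: expand (5,5) (f=4, h=2) → closed; open now [(4,3) g=1 f=6, (4,4) g=2 f=6, (4,5) g=3 f=6, (5,2) g=1 f=6, (6,3) g=1 f=4]

expanded=(5,5); open=[(4,3) g=1 f=6, (4,4) g=2 f=6, (4,5) g=3 f=6, (5,2) g=1 f=6, (6,3) g=1 f=4]; closed=[(5,3), (5,4), (5,5)]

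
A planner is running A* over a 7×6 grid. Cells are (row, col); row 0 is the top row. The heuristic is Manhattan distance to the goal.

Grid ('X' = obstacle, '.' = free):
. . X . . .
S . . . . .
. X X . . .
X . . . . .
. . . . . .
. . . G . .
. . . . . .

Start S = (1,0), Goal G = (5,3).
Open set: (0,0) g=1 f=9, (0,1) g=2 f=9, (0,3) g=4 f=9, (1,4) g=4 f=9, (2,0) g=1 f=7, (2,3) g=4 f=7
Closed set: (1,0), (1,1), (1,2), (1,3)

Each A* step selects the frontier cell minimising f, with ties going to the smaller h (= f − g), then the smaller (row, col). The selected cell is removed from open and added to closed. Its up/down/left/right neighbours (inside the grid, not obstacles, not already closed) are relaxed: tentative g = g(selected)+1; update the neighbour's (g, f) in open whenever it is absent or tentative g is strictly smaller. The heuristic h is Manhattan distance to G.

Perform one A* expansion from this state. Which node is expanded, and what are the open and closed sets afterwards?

step 1: expand (2,3) (f=7, h=3) → closed; open now [(0,0) g=1 f=9, (0,1) g=2 f=9, (0,3) g=4 f=9, (1,4) g=4 f=9, (2,0) g=1 f=7, (2,4) g=5 f=9, (3,3) g=5 f=7]

expanded=(2,3); open=[(0,0) g=1 f=9, (0,1) g=2 f=9, (0,3) g=4 f=9, (1,4) g=4 f=9, (2,0) g=1 f=7, (2,4) g=5 f=9, (3,3) g=5 f=7]; closed=[(1,0), (1,1), (1,2), (1,3), (2,3)]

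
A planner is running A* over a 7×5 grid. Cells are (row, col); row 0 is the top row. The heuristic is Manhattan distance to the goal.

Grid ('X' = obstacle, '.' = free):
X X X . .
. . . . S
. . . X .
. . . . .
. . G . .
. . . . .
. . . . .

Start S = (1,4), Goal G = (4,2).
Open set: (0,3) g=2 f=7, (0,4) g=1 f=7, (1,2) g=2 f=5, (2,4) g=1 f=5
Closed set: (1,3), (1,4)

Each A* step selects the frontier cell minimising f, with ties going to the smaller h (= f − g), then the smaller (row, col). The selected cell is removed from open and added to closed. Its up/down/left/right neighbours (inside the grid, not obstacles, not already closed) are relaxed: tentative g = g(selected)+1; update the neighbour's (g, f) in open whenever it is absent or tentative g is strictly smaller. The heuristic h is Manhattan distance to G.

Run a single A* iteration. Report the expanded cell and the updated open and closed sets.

step 1: expand (1,2) (f=5, h=3) → closed; open now [(0,3) g=2 f=7, (0,4) g=1 f=7, (1,1) g=3 f=7, (2,2) g=3 f=5, (2,4) g=1 f=5]

expanded=(1,2); open=[(0,3) g=2 f=7, (0,4) g=1 f=7, (1,1) g=3 f=7, (2,2) g=3 f=5, (2,4) g=1 f=5]; closed=[(1,2), (1,3), (1,4)]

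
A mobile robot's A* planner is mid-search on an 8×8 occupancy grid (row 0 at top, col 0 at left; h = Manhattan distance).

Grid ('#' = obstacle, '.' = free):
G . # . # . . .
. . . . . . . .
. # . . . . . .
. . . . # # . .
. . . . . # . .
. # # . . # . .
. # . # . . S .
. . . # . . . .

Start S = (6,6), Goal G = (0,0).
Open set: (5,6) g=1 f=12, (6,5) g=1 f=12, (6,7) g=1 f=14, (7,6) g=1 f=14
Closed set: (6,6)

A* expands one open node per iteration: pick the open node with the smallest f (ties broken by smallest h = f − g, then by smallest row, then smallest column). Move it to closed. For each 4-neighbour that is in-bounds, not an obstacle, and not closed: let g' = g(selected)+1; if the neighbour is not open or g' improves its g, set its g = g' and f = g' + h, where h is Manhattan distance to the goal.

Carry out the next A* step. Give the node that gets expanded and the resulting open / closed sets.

step 1: expand (5,6) (f=12, h=11) → closed; open now [(4,6) g=2 f=12, (5,7) g=2 f=14, (6,5) g=1 f=12, (6,7) g=1 f=14, (7,6) g=1 f=14]

expanded=(5,6); open=[(4,6) g=2 f=12, (5,7) g=2 f=14, (6,5) g=1 f=12, (6,7) g=1 f=14, (7,6) g=1 f=14]; closed=[(5,6), (6,6)]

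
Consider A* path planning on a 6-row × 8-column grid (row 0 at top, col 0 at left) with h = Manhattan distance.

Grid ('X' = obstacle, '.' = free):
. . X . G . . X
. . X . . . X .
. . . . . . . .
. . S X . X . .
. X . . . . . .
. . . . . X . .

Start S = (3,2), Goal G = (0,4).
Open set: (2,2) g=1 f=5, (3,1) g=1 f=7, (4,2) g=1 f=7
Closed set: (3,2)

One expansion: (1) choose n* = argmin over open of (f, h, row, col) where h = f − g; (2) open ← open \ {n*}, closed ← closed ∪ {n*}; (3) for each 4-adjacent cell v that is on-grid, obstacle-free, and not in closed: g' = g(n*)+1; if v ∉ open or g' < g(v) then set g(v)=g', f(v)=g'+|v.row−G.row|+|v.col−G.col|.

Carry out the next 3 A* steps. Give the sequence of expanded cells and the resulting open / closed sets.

order=[(2,2) → (2,3) → (1,3)]; open=[(0,3) g=4 f=5, (1,4) g=4 f=5, (2,1) g=2 f=7, (2,4) g=3 f=5, (3,1) g=1 f=7, (4,2) g=1 f=7]; closed=[(1,3), (2,2), (2,3), (3,2)]

step 1: expand (2,2) (f=5, h=4) → closed; open now [(2,1) g=2 f=7, (2,3) g=2 f=5, (3,1) g=1 f=7, (4,2) g=1 f=7]
step 2: expand (2,3) (f=5, h=3) → closed; open now [(1,3) g=3 f=5, (2,1) g=2 f=7, (2,4) g=3 f=5, (3,1) g=1 f=7, (4,2) g=1 f=7]
step 3: expand (1,3) (f=5, h=2) → closed; open now [(0,3) g=4 f=5, (1,4) g=4 f=5, (2,1) g=2 f=7, (2,4) g=3 f=5, (3,1) g=1 f=7, (4,2) g=1 f=7]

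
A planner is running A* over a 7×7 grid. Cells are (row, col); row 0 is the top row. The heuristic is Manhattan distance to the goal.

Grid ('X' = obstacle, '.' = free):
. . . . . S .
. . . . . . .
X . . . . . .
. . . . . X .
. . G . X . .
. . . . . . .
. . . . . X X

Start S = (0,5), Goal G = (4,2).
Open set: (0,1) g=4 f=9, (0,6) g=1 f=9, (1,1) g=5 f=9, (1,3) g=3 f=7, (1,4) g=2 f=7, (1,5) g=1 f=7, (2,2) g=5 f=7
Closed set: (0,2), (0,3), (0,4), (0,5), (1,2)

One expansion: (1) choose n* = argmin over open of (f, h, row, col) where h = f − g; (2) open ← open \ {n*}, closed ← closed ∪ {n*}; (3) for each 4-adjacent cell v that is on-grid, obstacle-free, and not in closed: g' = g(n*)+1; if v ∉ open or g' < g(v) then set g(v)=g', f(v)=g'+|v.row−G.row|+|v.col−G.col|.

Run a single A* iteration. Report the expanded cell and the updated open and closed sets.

step 1: expand (2,2) (f=7, h=2) → closed; open now [(0,1) g=4 f=9, (0,6) g=1 f=9, (1,1) g=5 f=9, (1,3) g=3 f=7, (1,4) g=2 f=7, (1,5) g=1 f=7, (2,1) g=6 f=9, (2,3) g=6 f=9, (3,2) g=6 f=7]

expanded=(2,2); open=[(0,1) g=4 f=9, (0,6) g=1 f=9, (1,1) g=5 f=9, (1,3) g=3 f=7, (1,4) g=2 f=7, (1,5) g=1 f=7, (2,1) g=6 f=9, (2,3) g=6 f=9, (3,2) g=6 f=7]; closed=[(0,2), (0,3), (0,4), (0,5), (1,2), (2,2)]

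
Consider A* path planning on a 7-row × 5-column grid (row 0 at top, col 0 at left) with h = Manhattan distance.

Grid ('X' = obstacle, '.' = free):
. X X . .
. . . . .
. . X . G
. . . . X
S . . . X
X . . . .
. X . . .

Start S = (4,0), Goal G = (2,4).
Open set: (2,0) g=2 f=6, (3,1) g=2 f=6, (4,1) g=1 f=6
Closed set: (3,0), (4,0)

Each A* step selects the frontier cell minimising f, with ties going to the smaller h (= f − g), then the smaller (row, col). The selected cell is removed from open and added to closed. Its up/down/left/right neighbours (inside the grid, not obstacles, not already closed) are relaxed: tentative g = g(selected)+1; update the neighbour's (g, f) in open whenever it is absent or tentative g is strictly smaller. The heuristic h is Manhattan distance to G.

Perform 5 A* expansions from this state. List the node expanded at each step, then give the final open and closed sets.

order=[(2,0) → (2,1) → (3,1) → (3,2) → (3,3)]; open=[(1,0) g=3 f=8, (1,1) g=4 f=8, (2,3) g=5 f=6, (4,1) g=1 f=6, (4,2) g=4 f=8, (4,3) g=5 f=8]; closed=[(2,0), (2,1), (3,0), (3,1), (3,2), (3,3), (4,0)]

step 1: expand (2,0) (f=6, h=4) → closed; open now [(1,0) g=3 f=8, (2,1) g=3 f=6, (3,1) g=2 f=6, (4,1) g=1 f=6]
step 2: expand (2,1) (f=6, h=3) → closed; open now [(1,0) g=3 f=8, (1,1) g=4 f=8, (3,1) g=2 f=6, (4,1) g=1 f=6]
step 3: expand (3,1) (f=6, h=4) → closed; open now [(1,0) g=3 f=8, (1,1) g=4 f=8, (3,2) g=3 f=6, (4,1) g=1 f=6]
step 4: expand (3,2) (f=6, h=3) → closed; open now [(1,0) g=3 f=8, (1,1) g=4 f=8, (3,3) g=4 f=6, (4,1) g=1 f=6, (4,2) g=4 f=8]
step 5: expand (3,3) (f=6, h=2) → closed; open now [(1,0) g=3 f=8, (1,1) g=4 f=8, (2,3) g=5 f=6, (4,1) g=1 f=6, (4,2) g=4 f=8, (4,3) g=5 f=8]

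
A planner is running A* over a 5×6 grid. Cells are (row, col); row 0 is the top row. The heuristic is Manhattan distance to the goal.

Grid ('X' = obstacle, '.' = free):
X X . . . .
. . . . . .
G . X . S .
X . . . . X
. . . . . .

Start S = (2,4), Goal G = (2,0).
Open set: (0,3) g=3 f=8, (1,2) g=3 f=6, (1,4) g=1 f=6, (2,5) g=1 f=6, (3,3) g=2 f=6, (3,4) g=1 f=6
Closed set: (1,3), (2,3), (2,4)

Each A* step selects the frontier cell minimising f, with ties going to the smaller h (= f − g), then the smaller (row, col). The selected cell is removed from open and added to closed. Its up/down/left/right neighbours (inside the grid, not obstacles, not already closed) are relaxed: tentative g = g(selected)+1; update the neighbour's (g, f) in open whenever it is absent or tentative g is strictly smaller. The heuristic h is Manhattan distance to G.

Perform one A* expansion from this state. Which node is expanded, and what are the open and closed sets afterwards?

step 1: expand (1,2) (f=6, h=3) → closed; open now [(0,2) g=4 f=8, (0,3) g=3 f=8, (1,1) g=4 f=6, (1,4) g=1 f=6, (2,5) g=1 f=6, (3,3) g=2 f=6, (3,4) g=1 f=6]

expanded=(1,2); open=[(0,2) g=4 f=8, (0,3) g=3 f=8, (1,1) g=4 f=6, (1,4) g=1 f=6, (2,5) g=1 f=6, (3,3) g=2 f=6, (3,4) g=1 f=6]; closed=[(1,2), (1,3), (2,3), (2,4)]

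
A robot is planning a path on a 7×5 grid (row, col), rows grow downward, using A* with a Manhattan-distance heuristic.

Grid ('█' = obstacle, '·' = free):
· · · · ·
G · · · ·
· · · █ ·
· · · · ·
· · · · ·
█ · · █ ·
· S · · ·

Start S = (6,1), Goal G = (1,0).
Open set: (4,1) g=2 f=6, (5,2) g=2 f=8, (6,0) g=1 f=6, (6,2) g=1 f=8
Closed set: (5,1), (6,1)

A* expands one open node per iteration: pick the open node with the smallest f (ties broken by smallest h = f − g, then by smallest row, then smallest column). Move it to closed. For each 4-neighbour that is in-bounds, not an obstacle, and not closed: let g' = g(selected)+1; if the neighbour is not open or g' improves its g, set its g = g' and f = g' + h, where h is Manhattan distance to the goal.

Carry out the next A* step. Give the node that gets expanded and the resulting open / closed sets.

expanded=(4,1); open=[(3,1) g=3 f=6, (4,0) g=3 f=6, (4,2) g=3 f=8, (5,2) g=2 f=8, (6,0) g=1 f=6, (6,2) g=1 f=8]; closed=[(4,1), (5,1), (6,1)]

step 1: expand (4,1) (f=6, h=4) → closed; open now [(3,1) g=3 f=6, (4,0) g=3 f=6, (4,2) g=3 f=8, (5,2) g=2 f=8, (6,0) g=1 f=6, (6,2) g=1 f=8]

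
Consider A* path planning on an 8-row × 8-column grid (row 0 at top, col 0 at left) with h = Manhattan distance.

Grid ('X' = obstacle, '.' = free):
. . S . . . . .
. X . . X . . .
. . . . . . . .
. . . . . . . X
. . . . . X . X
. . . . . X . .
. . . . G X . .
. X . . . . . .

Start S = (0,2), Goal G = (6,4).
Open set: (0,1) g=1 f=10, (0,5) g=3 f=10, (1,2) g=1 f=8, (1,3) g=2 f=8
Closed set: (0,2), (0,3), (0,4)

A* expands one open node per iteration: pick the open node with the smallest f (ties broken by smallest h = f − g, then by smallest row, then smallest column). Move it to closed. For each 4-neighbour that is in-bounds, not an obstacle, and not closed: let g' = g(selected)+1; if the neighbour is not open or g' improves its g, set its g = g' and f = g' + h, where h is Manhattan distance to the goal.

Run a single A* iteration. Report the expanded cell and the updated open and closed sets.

expanded=(1,3); open=[(0,1) g=1 f=10, (0,5) g=3 f=10, (1,2) g=1 f=8, (2,3) g=3 f=8]; closed=[(0,2), (0,3), (0,4), (1,3)]

step 1: expand (1,3) (f=8, h=6) → closed; open now [(0,1) g=1 f=10, (0,5) g=3 f=10, (1,2) g=1 f=8, (2,3) g=3 f=8]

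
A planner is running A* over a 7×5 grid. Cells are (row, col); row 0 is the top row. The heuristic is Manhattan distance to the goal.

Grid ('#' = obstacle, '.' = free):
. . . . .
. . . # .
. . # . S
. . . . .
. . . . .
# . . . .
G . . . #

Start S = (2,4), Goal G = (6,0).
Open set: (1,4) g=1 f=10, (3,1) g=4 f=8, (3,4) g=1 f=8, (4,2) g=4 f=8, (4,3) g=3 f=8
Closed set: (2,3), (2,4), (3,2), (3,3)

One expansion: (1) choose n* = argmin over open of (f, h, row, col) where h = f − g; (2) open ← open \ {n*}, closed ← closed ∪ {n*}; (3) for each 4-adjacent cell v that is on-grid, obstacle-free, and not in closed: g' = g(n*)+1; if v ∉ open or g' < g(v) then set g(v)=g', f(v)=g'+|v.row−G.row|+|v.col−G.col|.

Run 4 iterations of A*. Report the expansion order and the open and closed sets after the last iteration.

order=[(3,1) → (3,0) → (4,0) → (4,1)]; open=[(1,4) g=1 f=10, (2,0) g=6 f=10, (2,1) g=5 f=10, (3,4) g=1 f=8, (4,2) g=4 f=8, (4,3) g=3 f=8, (5,1) g=6 f=8]; closed=[(2,3), (2,4), (3,0), (3,1), (3,2), (3,3), (4,0), (4,1)]

step 1: expand (3,1) (f=8, h=4) → closed; open now [(1,4) g=1 f=10, (2,1) g=5 f=10, (3,0) g=5 f=8, (3,4) g=1 f=8, (4,1) g=5 f=8, (4,2) g=4 f=8, (4,3) g=3 f=8]
step 2: expand (3,0) (f=8, h=3) → closed; open now [(1,4) g=1 f=10, (2,0) g=6 f=10, (2,1) g=5 f=10, (3,4) g=1 f=8, (4,0) g=6 f=8, (4,1) g=5 f=8, (4,2) g=4 f=8, (4,3) g=3 f=8]
step 3: expand (4,0) (f=8, h=2) → closed; open now [(1,4) g=1 f=10, (2,0) g=6 f=10, (2,1) g=5 f=10, (3,4) g=1 f=8, (4,1) g=5 f=8, (4,2) g=4 f=8, (4,3) g=3 f=8]
step 4: expand (4,1) (f=8, h=3) → closed; open now [(1,4) g=1 f=10, (2,0) g=6 f=10, (2,1) g=5 f=10, (3,4) g=1 f=8, (4,2) g=4 f=8, (4,3) g=3 f=8, (5,1) g=6 f=8]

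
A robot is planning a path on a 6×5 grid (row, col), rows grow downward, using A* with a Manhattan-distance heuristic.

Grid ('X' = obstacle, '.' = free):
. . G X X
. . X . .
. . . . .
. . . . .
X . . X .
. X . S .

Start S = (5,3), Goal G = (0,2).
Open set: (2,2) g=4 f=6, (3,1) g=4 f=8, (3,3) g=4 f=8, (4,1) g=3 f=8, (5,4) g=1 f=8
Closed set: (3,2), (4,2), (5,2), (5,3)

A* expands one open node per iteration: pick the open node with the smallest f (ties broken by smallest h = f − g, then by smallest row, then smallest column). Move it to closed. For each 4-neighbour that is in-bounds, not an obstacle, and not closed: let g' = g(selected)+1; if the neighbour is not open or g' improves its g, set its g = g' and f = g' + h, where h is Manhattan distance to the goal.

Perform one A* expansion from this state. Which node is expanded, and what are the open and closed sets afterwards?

step 1: expand (2,2) (f=6, h=2) → closed; open now [(2,1) g=5 f=8, (2,3) g=5 f=8, (3,1) g=4 f=8, (3,3) g=4 f=8, (4,1) g=3 f=8, (5,4) g=1 f=8]

expanded=(2,2); open=[(2,1) g=5 f=8, (2,3) g=5 f=8, (3,1) g=4 f=8, (3,3) g=4 f=8, (4,1) g=3 f=8, (5,4) g=1 f=8]; closed=[(2,2), (3,2), (4,2), (5,2), (5,3)]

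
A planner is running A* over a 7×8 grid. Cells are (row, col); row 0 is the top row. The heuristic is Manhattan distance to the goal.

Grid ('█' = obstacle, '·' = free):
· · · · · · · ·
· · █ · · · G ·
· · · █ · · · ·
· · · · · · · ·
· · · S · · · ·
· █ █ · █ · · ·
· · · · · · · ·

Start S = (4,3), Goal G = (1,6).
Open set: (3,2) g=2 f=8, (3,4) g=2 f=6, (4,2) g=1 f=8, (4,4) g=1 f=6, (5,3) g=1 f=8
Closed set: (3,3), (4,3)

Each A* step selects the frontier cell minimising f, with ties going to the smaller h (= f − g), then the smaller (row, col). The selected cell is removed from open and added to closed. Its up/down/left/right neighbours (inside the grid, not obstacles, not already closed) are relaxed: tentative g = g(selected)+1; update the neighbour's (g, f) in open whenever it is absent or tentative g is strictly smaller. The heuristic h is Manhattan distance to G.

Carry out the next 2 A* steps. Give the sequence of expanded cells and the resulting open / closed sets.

order=[(3,4) → (2,4)]; open=[(1,4) g=4 f=6, (2,5) g=4 f=6, (3,2) g=2 f=8, (3,5) g=3 f=6, (4,2) g=1 f=8, (4,4) g=1 f=6, (5,3) g=1 f=8]; closed=[(2,4), (3,3), (3,4), (4,3)]

step 1: expand (3,4) (f=6, h=4) → closed; open now [(2,4) g=3 f=6, (3,2) g=2 f=8, (3,5) g=3 f=6, (4,2) g=1 f=8, (4,4) g=1 f=6, (5,3) g=1 f=8]
step 2: expand (2,4) (f=6, h=3) → closed; open now [(1,4) g=4 f=6, (2,5) g=4 f=6, (3,2) g=2 f=8, (3,5) g=3 f=6, (4,2) g=1 f=8, (4,4) g=1 f=6, (5,3) g=1 f=8]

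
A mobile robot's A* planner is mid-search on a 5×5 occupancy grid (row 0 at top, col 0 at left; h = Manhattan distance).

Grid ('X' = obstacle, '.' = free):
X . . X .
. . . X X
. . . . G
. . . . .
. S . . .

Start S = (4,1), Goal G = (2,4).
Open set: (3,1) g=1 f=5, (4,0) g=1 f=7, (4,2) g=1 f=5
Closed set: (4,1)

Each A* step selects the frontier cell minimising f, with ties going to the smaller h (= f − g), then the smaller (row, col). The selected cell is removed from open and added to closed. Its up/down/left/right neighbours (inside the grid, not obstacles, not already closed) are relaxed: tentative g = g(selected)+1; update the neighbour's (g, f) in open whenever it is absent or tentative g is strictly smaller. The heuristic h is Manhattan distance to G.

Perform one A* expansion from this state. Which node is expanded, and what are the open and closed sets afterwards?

step 1: expand (3,1) (f=5, h=4) → closed; open now [(2,1) g=2 f=5, (3,0) g=2 f=7, (3,2) g=2 f=5, (4,0) g=1 f=7, (4,2) g=1 f=5]

expanded=(3,1); open=[(2,1) g=2 f=5, (3,0) g=2 f=7, (3,2) g=2 f=5, (4,0) g=1 f=7, (4,2) g=1 f=5]; closed=[(3,1), (4,1)]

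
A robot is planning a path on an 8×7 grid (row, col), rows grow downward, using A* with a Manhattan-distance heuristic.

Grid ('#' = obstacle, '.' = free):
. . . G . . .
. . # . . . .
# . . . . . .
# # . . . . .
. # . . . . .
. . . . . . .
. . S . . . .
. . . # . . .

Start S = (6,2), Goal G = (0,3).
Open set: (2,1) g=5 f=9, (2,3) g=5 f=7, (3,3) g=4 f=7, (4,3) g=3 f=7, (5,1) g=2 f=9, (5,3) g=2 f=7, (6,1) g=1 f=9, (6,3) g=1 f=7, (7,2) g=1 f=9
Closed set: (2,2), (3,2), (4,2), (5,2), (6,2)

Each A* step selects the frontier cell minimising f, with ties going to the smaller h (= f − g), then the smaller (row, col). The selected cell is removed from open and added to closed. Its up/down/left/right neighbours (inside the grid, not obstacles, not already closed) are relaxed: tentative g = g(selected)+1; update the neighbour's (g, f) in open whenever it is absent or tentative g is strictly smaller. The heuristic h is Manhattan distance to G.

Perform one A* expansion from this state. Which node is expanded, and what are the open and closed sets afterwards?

step 1: expand (2,3) (f=7, h=2) → closed; open now [(1,3) g=6 f=7, (2,1) g=5 f=9, (2,4) g=6 f=9, (3,3) g=4 f=7, (4,3) g=3 f=7, (5,1) g=2 f=9, (5,3) g=2 f=7, (6,1) g=1 f=9, (6,3) g=1 f=7, (7,2) g=1 f=9]

expanded=(2,3); open=[(1,3) g=6 f=7, (2,1) g=5 f=9, (2,4) g=6 f=9, (3,3) g=4 f=7, (4,3) g=3 f=7, (5,1) g=2 f=9, (5,3) g=2 f=7, (6,1) g=1 f=9, (6,3) g=1 f=7, (7,2) g=1 f=9]; closed=[(2,2), (2,3), (3,2), (4,2), (5,2), (6,2)]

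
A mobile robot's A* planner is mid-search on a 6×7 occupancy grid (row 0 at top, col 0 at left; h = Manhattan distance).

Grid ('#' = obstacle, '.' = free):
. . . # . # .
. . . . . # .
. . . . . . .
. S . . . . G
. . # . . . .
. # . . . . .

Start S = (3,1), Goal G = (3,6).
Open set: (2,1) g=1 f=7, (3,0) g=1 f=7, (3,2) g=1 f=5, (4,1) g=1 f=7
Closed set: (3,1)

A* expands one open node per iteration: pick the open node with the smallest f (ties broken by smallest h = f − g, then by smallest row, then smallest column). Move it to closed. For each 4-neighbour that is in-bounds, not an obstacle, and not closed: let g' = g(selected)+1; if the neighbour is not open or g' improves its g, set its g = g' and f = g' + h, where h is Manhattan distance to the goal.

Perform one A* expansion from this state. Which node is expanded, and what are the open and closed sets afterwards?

expanded=(3,2); open=[(2,1) g=1 f=7, (2,2) g=2 f=7, (3,0) g=1 f=7, (3,3) g=2 f=5, (4,1) g=1 f=7]; closed=[(3,1), (3,2)]

step 1: expand (3,2) (f=5, h=4) → closed; open now [(2,1) g=1 f=7, (2,2) g=2 f=7, (3,0) g=1 f=7, (3,3) g=2 f=5, (4,1) g=1 f=7]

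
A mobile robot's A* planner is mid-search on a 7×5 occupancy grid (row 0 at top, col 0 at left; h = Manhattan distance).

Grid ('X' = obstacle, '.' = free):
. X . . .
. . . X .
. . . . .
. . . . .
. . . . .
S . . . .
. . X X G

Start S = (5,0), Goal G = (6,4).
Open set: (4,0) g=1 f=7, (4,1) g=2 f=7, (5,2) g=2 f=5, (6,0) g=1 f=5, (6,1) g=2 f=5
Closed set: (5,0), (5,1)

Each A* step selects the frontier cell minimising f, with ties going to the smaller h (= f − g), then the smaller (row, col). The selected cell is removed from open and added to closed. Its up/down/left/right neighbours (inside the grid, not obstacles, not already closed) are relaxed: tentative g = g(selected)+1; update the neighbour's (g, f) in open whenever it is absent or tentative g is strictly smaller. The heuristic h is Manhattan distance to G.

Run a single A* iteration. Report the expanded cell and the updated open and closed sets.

expanded=(5,2); open=[(4,0) g=1 f=7, (4,1) g=2 f=7, (4,2) g=3 f=7, (5,3) g=3 f=5, (6,0) g=1 f=5, (6,1) g=2 f=5]; closed=[(5,0), (5,1), (5,2)]

step 1: expand (5,2) (f=5, h=3) → closed; open now [(4,0) g=1 f=7, (4,1) g=2 f=7, (4,2) g=3 f=7, (5,3) g=3 f=5, (6,0) g=1 f=5, (6,1) g=2 f=5]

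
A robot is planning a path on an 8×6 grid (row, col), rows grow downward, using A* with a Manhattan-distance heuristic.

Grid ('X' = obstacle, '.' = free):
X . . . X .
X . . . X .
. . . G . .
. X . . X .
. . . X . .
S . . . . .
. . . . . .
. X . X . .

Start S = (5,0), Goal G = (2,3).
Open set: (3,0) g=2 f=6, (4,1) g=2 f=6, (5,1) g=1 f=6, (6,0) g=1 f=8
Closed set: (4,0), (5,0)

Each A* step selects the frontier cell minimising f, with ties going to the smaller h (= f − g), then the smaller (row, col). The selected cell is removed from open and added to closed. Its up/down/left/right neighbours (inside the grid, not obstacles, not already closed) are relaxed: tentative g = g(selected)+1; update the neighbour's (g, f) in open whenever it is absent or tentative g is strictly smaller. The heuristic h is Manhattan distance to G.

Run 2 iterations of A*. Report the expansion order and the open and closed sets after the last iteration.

order=[(3,0) → (2,0)]; open=[(2,1) g=4 f=6, (4,1) g=2 f=6, (5,1) g=1 f=6, (6,0) g=1 f=8]; closed=[(2,0), (3,0), (4,0), (5,0)]

step 1: expand (3,0) (f=6, h=4) → closed; open now [(2,0) g=3 f=6, (4,1) g=2 f=6, (5,1) g=1 f=6, (6,0) g=1 f=8]
step 2: expand (2,0) (f=6, h=3) → closed; open now [(2,1) g=4 f=6, (4,1) g=2 f=6, (5,1) g=1 f=6, (6,0) g=1 f=8]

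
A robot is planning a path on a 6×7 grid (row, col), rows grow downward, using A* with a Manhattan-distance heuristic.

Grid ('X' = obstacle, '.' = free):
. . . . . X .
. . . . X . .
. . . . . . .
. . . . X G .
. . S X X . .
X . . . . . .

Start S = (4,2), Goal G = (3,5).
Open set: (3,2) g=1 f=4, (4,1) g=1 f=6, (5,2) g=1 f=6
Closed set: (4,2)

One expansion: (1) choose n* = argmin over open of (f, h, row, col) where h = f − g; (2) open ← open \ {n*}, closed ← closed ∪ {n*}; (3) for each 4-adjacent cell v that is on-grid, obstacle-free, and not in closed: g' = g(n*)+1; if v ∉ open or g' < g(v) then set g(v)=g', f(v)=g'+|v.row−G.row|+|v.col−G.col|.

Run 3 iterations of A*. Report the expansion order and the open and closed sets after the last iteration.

order=[(3,2) → (3,3) → (2,3)]; open=[(1,3) g=4 f=8, (2,2) g=2 f=6, (2,4) g=4 f=6, (3,1) g=2 f=6, (4,1) g=1 f=6, (5,2) g=1 f=6]; closed=[(2,3), (3,2), (3,3), (4,2)]

step 1: expand (3,2) (f=4, h=3) → closed; open now [(2,2) g=2 f=6, (3,1) g=2 f=6, (3,3) g=2 f=4, (4,1) g=1 f=6, (5,2) g=1 f=6]
step 2: expand (3,3) (f=4, h=2) → closed; open now [(2,2) g=2 f=6, (2,3) g=3 f=6, (3,1) g=2 f=6, (4,1) g=1 f=6, (5,2) g=1 f=6]
step 3: expand (2,3) (f=6, h=3) → closed; open now [(1,3) g=4 f=8, (2,2) g=2 f=6, (2,4) g=4 f=6, (3,1) g=2 f=6, (4,1) g=1 f=6, (5,2) g=1 f=6]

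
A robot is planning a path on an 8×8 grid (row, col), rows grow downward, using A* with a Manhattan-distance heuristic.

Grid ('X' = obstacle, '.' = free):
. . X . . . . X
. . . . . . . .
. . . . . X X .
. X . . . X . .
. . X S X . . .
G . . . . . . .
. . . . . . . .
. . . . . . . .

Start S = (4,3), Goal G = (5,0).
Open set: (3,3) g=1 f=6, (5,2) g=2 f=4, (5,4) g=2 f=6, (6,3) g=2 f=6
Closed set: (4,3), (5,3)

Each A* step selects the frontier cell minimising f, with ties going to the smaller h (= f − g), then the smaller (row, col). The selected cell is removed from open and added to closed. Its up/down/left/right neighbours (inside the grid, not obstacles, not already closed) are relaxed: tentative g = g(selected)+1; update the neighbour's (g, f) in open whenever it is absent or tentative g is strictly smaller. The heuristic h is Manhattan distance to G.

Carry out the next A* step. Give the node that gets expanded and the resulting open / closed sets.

step 1: expand (5,2) (f=4, h=2) → closed; open now [(3,3) g=1 f=6, (5,1) g=3 f=4, (5,4) g=2 f=6, (6,2) g=3 f=6, (6,3) g=2 f=6]

expanded=(5,2); open=[(3,3) g=1 f=6, (5,1) g=3 f=4, (5,4) g=2 f=6, (6,2) g=3 f=6, (6,3) g=2 f=6]; closed=[(4,3), (5,2), (5,3)]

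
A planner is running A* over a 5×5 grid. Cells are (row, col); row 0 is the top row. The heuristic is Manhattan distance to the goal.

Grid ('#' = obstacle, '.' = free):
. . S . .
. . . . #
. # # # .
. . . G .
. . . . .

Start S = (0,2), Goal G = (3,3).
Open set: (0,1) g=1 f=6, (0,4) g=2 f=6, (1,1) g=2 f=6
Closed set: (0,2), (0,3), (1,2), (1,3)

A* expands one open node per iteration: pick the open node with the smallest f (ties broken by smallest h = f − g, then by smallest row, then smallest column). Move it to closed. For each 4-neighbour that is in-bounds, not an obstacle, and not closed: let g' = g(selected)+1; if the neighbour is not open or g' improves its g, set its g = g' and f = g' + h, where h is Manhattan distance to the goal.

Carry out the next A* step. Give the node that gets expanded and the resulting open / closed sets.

step 1: expand (0,4) (f=6, h=4) → closed; open now [(0,1) g=1 f=6, (1,1) g=2 f=6]

expanded=(0,4); open=[(0,1) g=1 f=6, (1,1) g=2 f=6]; closed=[(0,2), (0,3), (0,4), (1,2), (1,3)]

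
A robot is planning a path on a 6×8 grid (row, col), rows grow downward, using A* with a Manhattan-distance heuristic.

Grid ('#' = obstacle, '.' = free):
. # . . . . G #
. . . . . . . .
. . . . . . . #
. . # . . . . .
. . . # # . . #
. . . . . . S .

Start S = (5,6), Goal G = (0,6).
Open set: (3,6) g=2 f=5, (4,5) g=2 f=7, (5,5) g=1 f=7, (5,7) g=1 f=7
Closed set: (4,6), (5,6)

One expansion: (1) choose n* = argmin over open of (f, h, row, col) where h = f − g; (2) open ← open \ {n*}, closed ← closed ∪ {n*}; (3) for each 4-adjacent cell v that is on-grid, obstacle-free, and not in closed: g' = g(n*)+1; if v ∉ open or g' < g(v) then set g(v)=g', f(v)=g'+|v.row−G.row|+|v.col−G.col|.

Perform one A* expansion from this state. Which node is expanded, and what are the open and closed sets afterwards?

step 1: expand (3,6) (f=5, h=3) → closed; open now [(2,6) g=3 f=5, (3,5) g=3 f=7, (3,7) g=3 f=7, (4,5) g=2 f=7, (5,5) g=1 f=7, (5,7) g=1 f=7]

expanded=(3,6); open=[(2,6) g=3 f=5, (3,5) g=3 f=7, (3,7) g=3 f=7, (4,5) g=2 f=7, (5,5) g=1 f=7, (5,7) g=1 f=7]; closed=[(3,6), (4,6), (5,6)]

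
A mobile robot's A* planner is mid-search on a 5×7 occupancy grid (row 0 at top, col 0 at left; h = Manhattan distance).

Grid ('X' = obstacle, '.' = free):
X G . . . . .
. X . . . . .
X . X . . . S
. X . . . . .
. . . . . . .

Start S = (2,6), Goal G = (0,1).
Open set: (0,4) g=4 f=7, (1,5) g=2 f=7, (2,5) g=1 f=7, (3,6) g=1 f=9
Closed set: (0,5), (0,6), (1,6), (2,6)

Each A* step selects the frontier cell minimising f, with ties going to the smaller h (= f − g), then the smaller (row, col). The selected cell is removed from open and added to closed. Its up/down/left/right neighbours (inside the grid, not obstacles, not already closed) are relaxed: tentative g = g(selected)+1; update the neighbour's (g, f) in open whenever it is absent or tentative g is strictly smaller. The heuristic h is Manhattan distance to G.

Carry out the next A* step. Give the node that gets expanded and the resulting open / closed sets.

step 1: expand (0,4) (f=7, h=3) → closed; open now [(0,3) g=5 f=7, (1,4) g=5 f=9, (1,5) g=2 f=7, (2,5) g=1 f=7, (3,6) g=1 f=9]

expanded=(0,4); open=[(0,3) g=5 f=7, (1,4) g=5 f=9, (1,5) g=2 f=7, (2,5) g=1 f=7, (3,6) g=1 f=9]; closed=[(0,4), (0,5), (0,6), (1,6), (2,6)]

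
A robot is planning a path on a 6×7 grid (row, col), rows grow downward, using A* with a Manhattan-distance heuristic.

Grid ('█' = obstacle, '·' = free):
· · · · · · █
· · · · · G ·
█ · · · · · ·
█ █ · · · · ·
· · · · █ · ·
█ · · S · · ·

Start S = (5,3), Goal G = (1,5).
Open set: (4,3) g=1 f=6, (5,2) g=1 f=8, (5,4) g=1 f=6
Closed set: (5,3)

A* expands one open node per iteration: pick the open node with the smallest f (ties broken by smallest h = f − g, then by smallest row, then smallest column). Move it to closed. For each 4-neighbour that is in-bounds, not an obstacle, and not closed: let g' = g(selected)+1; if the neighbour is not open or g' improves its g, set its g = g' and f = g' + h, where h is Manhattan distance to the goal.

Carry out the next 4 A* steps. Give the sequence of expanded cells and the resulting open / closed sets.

step 1: expand (4,3) (f=6, h=5) → closed; open now [(3,3) g=2 f=6, (4,2) g=2 f=8, (5,2) g=1 f=8, (5,4) g=1 f=6]
step 2: expand (3,3) (f=6, h=4) → closed; open now [(2,3) g=3 f=6, (3,2) g=3 f=8, (3,4) g=3 f=6, (4,2) g=2 f=8, (5,2) g=1 f=8, (5,4) g=1 f=6]
step 3: expand (2,3) (f=6, h=3) → closed; open now [(1,3) g=4 f=6, (2,2) g=4 f=8, (2,4) g=4 f=6, (3,2) g=3 f=8, (3,4) g=3 f=6, (4,2) g=2 f=8, (5,2) g=1 f=8, (5,4) g=1 f=6]
step 4: expand (1,3) (f=6, h=2) → closed; open now [(0,3) g=5 f=8, (1,2) g=5 f=8, (1,4) g=5 f=6, (2,2) g=4 f=8, (2,4) g=4 f=6, (3,2) g=3 f=8, (3,4) g=3 f=6, (4,2) g=2 f=8, (5,2) g=1 f=8, (5,4) g=1 f=6]

order=[(4,3) → (3,3) → (2,3) → (1,3)]; open=[(0,3) g=5 f=8, (1,2) g=5 f=8, (1,4) g=5 f=6, (2,2) g=4 f=8, (2,4) g=4 f=6, (3,2) g=3 f=8, (3,4) g=3 f=6, (4,2) g=2 f=8, (5,2) g=1 f=8, (5,4) g=1 f=6]; closed=[(1,3), (2,3), (3,3), (4,3), (5,3)]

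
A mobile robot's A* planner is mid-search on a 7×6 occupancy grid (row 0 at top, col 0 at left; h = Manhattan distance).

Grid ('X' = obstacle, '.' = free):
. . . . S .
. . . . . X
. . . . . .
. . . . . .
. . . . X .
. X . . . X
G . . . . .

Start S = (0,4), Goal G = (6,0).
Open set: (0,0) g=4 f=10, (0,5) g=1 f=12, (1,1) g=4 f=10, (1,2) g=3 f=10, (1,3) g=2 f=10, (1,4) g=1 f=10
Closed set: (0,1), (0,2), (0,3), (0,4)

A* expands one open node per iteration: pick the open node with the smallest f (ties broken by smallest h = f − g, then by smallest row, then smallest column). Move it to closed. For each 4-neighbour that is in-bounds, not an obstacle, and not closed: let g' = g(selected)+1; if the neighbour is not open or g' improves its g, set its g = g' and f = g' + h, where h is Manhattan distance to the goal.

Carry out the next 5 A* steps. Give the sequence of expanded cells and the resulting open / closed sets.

order=[(0,0) → (1,0) → (2,0) → (3,0) → (4,0)]; open=[(0,5) g=1 f=12, (1,1) g=4 f=10, (1,2) g=3 f=10, (1,3) g=2 f=10, (1,4) g=1 f=10, (2,1) g=7 f=12, (3,1) g=8 f=12, (4,1) g=9 f=12, (5,0) g=9 f=10]; closed=[(0,0), (0,1), (0,2), (0,3), (0,4), (1,0), (2,0), (3,0), (4,0)]

step 1: expand (0,0) (f=10, h=6) → closed; open now [(0,5) g=1 f=12, (1,0) g=5 f=10, (1,1) g=4 f=10, (1,2) g=3 f=10, (1,3) g=2 f=10, (1,4) g=1 f=10]
step 2: expand (1,0) (f=10, h=5) → closed; open now [(0,5) g=1 f=12, (1,1) g=4 f=10, (1,2) g=3 f=10, (1,3) g=2 f=10, (1,4) g=1 f=10, (2,0) g=6 f=10]
step 3: expand (2,0) (f=10, h=4) → closed; open now [(0,5) g=1 f=12, (1,1) g=4 f=10, (1,2) g=3 f=10, (1,3) g=2 f=10, (1,4) g=1 f=10, (2,1) g=7 f=12, (3,0) g=7 f=10]
step 4: expand (3,0) (f=10, h=3) → closed; open now [(0,5) g=1 f=12, (1,1) g=4 f=10, (1,2) g=3 f=10, (1,3) g=2 f=10, (1,4) g=1 f=10, (2,1) g=7 f=12, (3,1) g=8 f=12, (4,0) g=8 f=10]
step 5: expand (4,0) (f=10, h=2) → closed; open now [(0,5) g=1 f=12, (1,1) g=4 f=10, (1,2) g=3 f=10, (1,3) g=2 f=10, (1,4) g=1 f=10, (2,1) g=7 f=12, (3,1) g=8 f=12, (4,1) g=9 f=12, (5,0) g=9 f=10]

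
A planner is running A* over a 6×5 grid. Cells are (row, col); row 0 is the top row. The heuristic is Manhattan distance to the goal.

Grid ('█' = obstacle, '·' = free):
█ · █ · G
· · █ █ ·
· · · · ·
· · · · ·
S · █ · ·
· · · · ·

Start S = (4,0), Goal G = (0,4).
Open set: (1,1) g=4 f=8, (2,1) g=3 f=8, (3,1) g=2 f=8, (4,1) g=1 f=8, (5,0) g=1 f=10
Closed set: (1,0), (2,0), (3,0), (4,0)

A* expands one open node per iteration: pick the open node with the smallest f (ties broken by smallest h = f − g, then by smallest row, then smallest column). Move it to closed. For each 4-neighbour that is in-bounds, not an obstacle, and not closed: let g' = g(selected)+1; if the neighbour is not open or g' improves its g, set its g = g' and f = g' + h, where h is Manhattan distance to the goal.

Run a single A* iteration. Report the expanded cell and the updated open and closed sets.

expanded=(1,1); open=[(0,1) g=5 f=8, (2,1) g=3 f=8, (3,1) g=2 f=8, (4,1) g=1 f=8, (5,0) g=1 f=10]; closed=[(1,0), (1,1), (2,0), (3,0), (4,0)]

step 1: expand (1,1) (f=8, h=4) → closed; open now [(0,1) g=5 f=8, (2,1) g=3 f=8, (3,1) g=2 f=8, (4,1) g=1 f=8, (5,0) g=1 f=10]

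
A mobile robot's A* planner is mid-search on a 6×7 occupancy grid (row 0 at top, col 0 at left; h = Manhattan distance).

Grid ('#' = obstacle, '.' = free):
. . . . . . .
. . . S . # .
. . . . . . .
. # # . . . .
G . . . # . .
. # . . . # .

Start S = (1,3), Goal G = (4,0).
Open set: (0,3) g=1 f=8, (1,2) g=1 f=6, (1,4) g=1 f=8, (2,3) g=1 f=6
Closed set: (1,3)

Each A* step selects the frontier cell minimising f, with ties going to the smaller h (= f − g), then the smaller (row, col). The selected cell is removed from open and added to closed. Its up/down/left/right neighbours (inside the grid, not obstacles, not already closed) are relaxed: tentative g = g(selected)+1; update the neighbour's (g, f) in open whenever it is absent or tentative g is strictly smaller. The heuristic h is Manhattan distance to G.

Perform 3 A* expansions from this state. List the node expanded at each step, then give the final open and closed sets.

step 1: expand (1,2) (f=6, h=5) → closed; open now [(0,2) g=2 f=8, (0,3) g=1 f=8, (1,1) g=2 f=6, (1,4) g=1 f=8, (2,2) g=2 f=6, (2,3) g=1 f=6]
step 2: expand (1,1) (f=6, h=4) → closed; open now [(0,1) g=3 f=8, (0,2) g=2 f=8, (0,3) g=1 f=8, (1,0) g=3 f=6, (1,4) g=1 f=8, (2,1) g=3 f=6, (2,2) g=2 f=6, (2,3) g=1 f=6]
step 3: expand (1,0) (f=6, h=3) → closed; open now [(0,0) g=4 f=8, (0,1) g=3 f=8, (0,2) g=2 f=8, (0,3) g=1 f=8, (1,4) g=1 f=8, (2,0) g=4 f=6, (2,1) g=3 f=6, (2,2) g=2 f=6, (2,3) g=1 f=6]

order=[(1,2) → (1,1) → (1,0)]; open=[(0,0) g=4 f=8, (0,1) g=3 f=8, (0,2) g=2 f=8, (0,3) g=1 f=8, (1,4) g=1 f=8, (2,0) g=4 f=6, (2,1) g=3 f=6, (2,2) g=2 f=6, (2,3) g=1 f=6]; closed=[(1,0), (1,1), (1,2), (1,3)]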